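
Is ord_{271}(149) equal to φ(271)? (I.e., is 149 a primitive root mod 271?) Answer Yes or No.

φ(271) = 271 − 1 = 270 = 2 · 3^3 · 5.
149 is a primitive root mod 271 iff 149^(φ(271)/q) ≢ 1 for every prime q | φ(271), i.e. q ∈ {2, 3, 5}.
149^135 ≡ 270 (mod 271)  [q = 2: ≢ 1 ✓]
149^90 ≡ 28 (mod 271)  [q = 3: ≢ 1 ✓]
149^54 ≡ 100 (mod 271)  [q = 5: ≢ 1 ✓]
None equal 1, so ord_271(149) = 270: 149 is a primitive root.

Yes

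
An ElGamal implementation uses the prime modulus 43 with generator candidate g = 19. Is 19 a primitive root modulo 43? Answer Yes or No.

φ(43) = 43 − 1 = 42 = 2 · 3 · 7.
19 is a primitive root mod 43 iff 19^(φ(43)/q) ≢ 1 for every prime q | φ(43), i.e. q ∈ {2, 3, 7}.
19^21 ≡ 42 (mod 43)  [q = 2: ≢ 1 ✓]
19^14 ≡ 36 (mod 43)  [q = 3: ≢ 1 ✓]
19^6 ≡ 11 (mod 43)  [q = 7: ≢ 1 ✓]
Every test exponent gives a nontrivial residue, hence 19 generates the full group.

Yes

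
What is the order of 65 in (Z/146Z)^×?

6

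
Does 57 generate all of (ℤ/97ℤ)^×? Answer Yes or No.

Yes

φ(97) = 97 − 1 = 96 = 2^5 · 3.
It suffices to check that the order of 57 is not a proper divisor of 96: compute 57^(96/q) for q ∈ {2, 3}.
57^48 ≡ 96 (mod 97)  [q = 2: ≢ 1 ✓]
57^32 ≡ 35 (mod 97)  [q = 3: ≢ 1 ✓]
None equal 1, so ord_97(57) = 96: 57 is a primitive root.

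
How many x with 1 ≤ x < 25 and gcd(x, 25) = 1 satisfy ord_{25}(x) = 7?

φ(25) = φ(5^2) = 5·(5−1) = 20 = 2^2 · 5.
(Z/25Z)^× is cyclic (|G| = 20); a cyclic group of order m has exactly φ(d) elements of each order d | m, and none otherwise.
7 does not divide 20, so no element of (Z/25Z)^× has order 7.

0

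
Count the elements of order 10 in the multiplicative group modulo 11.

φ(11) = 11 − 1 = 10 = 2 · 5.
In a cyclic group of order 10, there are φ(d) elements of order d for each divisor d of 10, and zero for non-divisors.
10 = 2 · 5 divides 10, and φ(10) = 4.

4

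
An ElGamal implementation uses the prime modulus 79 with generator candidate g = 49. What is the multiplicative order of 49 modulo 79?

ord(49) | φ(79) = 79 − 1 = 78 = 2 · 3 · 13.
Divisors of 78: 1, 2, 3, 6, 13, 26, 39, 78.
Test each divisor d:
49^1 ≡ 49 (mod 79)
49^2 ≡ 31 (mod 79)
49^3 ≡ 18 (mod 79)
49^6 ≡ 8 (mod 79)
49^13 ≡ 55 (mod 79)
49^26 ≡ 23 (mod 79)
49^39 ≡ 1 (mod 79) ✓
So ord_79(49) = 39.

39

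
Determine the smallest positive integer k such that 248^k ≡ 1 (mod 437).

The order of 248 must divide φ(437) = φ(19·23) = (19−1)·(23−1) = 18·22 = 396 = 2^2 · 3^2 · 11.
Divisors of 396: 1, 2, 3, 4, 6, 9, 11, 12, 18, 22, 33, 36, 44, 66, 99, 132, 198, 396.
Compute 248^d (mod 437) for the divisors d until we hit 1:
248^1 ≡ 248
248^2 ≡ 324
248^3 ≡ 381
248^4 ≡ 96
248^6 ≡ 77
248^9 ≡ 58
248^11 ≡ 1
So ord_437(248) = 11.

11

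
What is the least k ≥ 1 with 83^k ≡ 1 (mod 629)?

72

ord(83) | φ(629) = φ(17·37) = (17−1)·(37−1) = 16·36 = 576 = 2^6 · 3^2.
Divisors of 576: 1, 2, 3, 4, 6, 8, 9, 12, 16, 18, 24, 32, 36, 48, 64, 72, 96, 144, 192, 288, 576.
Check 83^d mod 629 for each divisor in increasing order:
83^1 ≡ 83 (mod 629)
83^2 ≡ 599 (mod 629)
83^3 ≡ 26 (mod 629)
83^4 ≡ 271 (mod 629)
83^6 ≡ 47 (mod 629)
83^8 ≡ 477 (mod 629)
83^9 ≡ 593 (mod 629)
83^12 ≡ 322 (mod 629)
83^16 ≡ 460 (mod 629)
83^18 ≡ 38 (mod 629)
83^24 ≡ 528 (mod 629)
83^32 ≡ 256 (mod 629)
83^36 ≡ 186 (mod 629)
83^48 ≡ 137 (mod 629)
83^64 ≡ 120 (mod 629)
83^72 ≡ 1 (mod 629) ✓
So ord_629(83) = 72.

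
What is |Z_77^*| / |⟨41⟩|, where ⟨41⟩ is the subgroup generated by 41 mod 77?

Since 41 ∈ (Z/77Z)^×, its order divides φ(77) = φ(7·11) = (7−1)·(11−1) = 6·10 = 60 = 2^2 · 3 · 5.
Divisors of 60: 1, 2, 3, 4, 5, 6, 10, 12, 15, 20, 30, 60.
Evaluate successive powers at the divisors of 60:
41^1 ≡ 41 (mod 77)
41^2 ≡ 64 (mod 77)
41^3 ≡ 6 (mod 77)
41^4 ≡ 15 (mod 77)
41^5 ≡ 76 (mod 77)
41^6 ≡ 36 (mod 77)
41^10 ≡ 1 (mod 77) ✓
Thus |⟨41⟩| = ord(41) = 10.
Index = |(Z/77Z)^×| / |⟨41⟩| = 60 / 10 = 6.

6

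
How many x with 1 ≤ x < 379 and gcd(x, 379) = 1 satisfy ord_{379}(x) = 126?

36

φ(379) = 379 − 1 = 378 = 2 · 3^3 · 7.
In a cyclic group of order 378, there are φ(d) elements of order d for each divisor d of 378, and zero for non-divisors.
126 = 2 · 3^2 · 7 divides 378, and φ(126) = 36.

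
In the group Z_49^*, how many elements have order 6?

2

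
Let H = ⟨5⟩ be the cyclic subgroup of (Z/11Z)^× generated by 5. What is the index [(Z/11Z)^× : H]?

2

By Lagrange's theorem, ord_11(5) divides φ(11) = 11 − 1 = 10 = 2 · 5.
Divisors of 10: 1, 2, 5, 10.
Check 5^d mod 11 for each divisor in increasing order:
5^1 ≡ 5
5^2 ≡ 3
5^5 ≡ 1
Thus |⟨5⟩| = ord(5) = 5.
[(Z/11Z)^× : ⟨5⟩] = 10/5 = 2.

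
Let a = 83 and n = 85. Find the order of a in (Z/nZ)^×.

8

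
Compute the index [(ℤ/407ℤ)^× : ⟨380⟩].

By Lagrange's theorem, ord_407(380) divides φ(407) = φ(11·37) = (11−1)·(37−1) = 10·36 = 360 = 2^3 · 3^2 · 5.
Divisors of 360: 1, 2, 3, 4, 5, 6, 8, 9, 10, 12, 15, 18, 20, 24, 30, 36, 40, 45, 60, 72, 90, 120, 180, 360.
Check 380^d mod 407 for each divisor in increasing order:
380^1 ≡ 380 (mod 407)
380^2 ≡ 322 (mod 407)
380^3 ≡ 260 (mod 407)
380^4 ≡ 306 (mod 407)
380^5 ≡ 285 (mod 407)
380^6 ≡ 38 (mod 407)
380^8 ≡ 26 (mod 407)
380^9 ≡ 112 (mod 407)
380^10 ≡ 232 (mod 407)
380^12 ≡ 223 (mod 407)
380^15 ≡ 186 (mod 407)
380^18 ≡ 334 (mod 407)
380^20 ≡ 100 (mod 407)
380^24 ≡ 75 (mod 407)
380^30 ≡ 1 (mod 407) ✓
The order of 380 is 30, so the subgroup it generates has 30 elements.
The index is φ(407) / ord(380) = 360 / 30 = 12.

12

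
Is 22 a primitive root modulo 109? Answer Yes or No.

No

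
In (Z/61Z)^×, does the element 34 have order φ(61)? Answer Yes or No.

No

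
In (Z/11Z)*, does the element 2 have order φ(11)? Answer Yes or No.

φ(11) = 11 − 1 = 10 = 2 · 5.
Test 2^(10/q) mod 11 for each prime factor q of 10:
2^5 ≡ 10 (mod 11)  [q = 2: ≢ 1 ✓]
2^2 ≡ 4 (mod 11)  [q = 5: ≢ 1 ✓]
Every test exponent gives a nontrivial residue, hence 2 generates the full group.

Yes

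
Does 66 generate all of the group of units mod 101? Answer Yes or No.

Yes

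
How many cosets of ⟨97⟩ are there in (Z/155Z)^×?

6

ord(97) | φ(155) = φ(5·31) = (5−1)·(31−1) = 4·30 = 120 = 2^3 · 3 · 5.
Divisors of 120: 1, 2, 3, 4, 5, 6, 8, 10, 12, 15, 20, 24, 30, 40, 60, 120.
Check 97^d mod 155 for each divisor in increasing order:
97^1 ≡ 97
97^2 ≡ 109
97^3 ≡ 33
97^4 ≡ 101
97^5 ≡ 32
97^6 ≡ 4
97^8 ≡ 126
97^10 ≡ 94
97^12 ≡ 16
97^15 ≡ 63
97^20 ≡ 1
The order of 97 is 20, so the subgroup it generates has 20 elements.
The index is φ(155) / ord(97) = 120 / 20 = 6.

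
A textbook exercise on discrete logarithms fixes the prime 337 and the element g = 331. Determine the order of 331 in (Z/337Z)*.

Since 331 ∈ (Z/337Z)^×, its order divides φ(337) = 337 − 1 = 336 = 2^4 · 3 · 7.
Divisors of 336: 1, 2, 3, 4, 6, 7, 8, 12, 14, 16, 21, 24, 28, 42, 48, 56, 84, 112, 168, 336.
Check 331^d mod 337 for each divisor in increasing order:
331^1 ≡ 331
331^2 ≡ 36
331^3 ≡ 121
331^4 ≡ 285
331^6 ≡ 150
331^7 ≡ 111
331^8 ≡ 8
331^12 ≡ 258
331^14 ≡ 189
331^16 ≡ 64
331^21 ≡ 85
331^24 ≡ 175
331^28 ≡ 336
331^42 ≡ 148
331^48 ≡ 295
331^56 ≡ 1
The smallest such exponent is 56, so the order of 331 is 56.

56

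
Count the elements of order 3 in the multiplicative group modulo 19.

2

φ(19) = 19 − 1 = 18 = 2 · 3^2.
(Z/19Z)^× is cyclic (|G| = 18); a cyclic group of order m has exactly φ(d) elements of each order d | m, and none otherwise.
3 | 18, and φ(3) = 3 − 1 = 2.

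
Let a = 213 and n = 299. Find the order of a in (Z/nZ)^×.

By Lagrange's theorem, ord_299(213) divides φ(299) = φ(13·23) = (13−1)·(23−1) = 12·22 = 264 = 2^3 · 3 · 11.
Divisors of 264: 1, 2, 3, 4, 6, 8, 11, 12, 22, 24, 33, 44, 66, 88, 132, 264.
Check 213^d mod 299 for each divisor in increasing order:
213^1 ≡ 213 (mod 299)
213^2 ≡ 220 (mod 299)
213^3 ≡ 216 (mod 299)
213^4 ≡ 261 (mod 299)
213^6 ≡ 12 (mod 299)
213^8 ≡ 248 (mod 299)
213^11 ≡ 47 (mod 299)
213^12 ≡ 144 (mod 299)
213^22 ≡ 116 (mod 299)
213^24 ≡ 105 (mod 299)
213^33 ≡ 70 (mod 299)
213^44 ≡ 1 (mod 299) ✓
The smallest such exponent is 44, so the order of 213 is 44.

44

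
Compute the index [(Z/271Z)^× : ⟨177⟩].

2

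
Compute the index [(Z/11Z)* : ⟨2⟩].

1

The order of 2 must divide φ(11) = 11 − 1 = 10 = 2 · 5.
Divisors of 10: 1, 2, 5, 10.
Check 2^d mod 11 for each divisor in increasing order:
2^1 ≡ 2
2^2 ≡ 4
2^5 ≡ 10
2^10 ≡ 1
Thus |⟨2⟩| = ord(2) = 10.
The index is φ(11) / ord(2) = 10 / 10 = 1.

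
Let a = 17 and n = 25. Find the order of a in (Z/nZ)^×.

20

By Lagrange's theorem, ord_25(17) divides φ(25) = φ(5^2) = 5·(5−1) = 20 = 2^2 · 5.
Divisors of 20: 1, 2, 4, 5, 10, 20.
Check 17^d mod 25 for each divisor in increasing order:
17^1 ≡ 17 (mod 25)
17^2 ≡ 14 (mod 25)
17^4 ≡ 21 (mod 25)
17^5 ≡ 7 (mod 25)
17^10 ≡ 24 (mod 25)
17^20 ≡ 1 (mod 25) ✓
Therefore the multiplicative order of 17 modulo 25 is 20.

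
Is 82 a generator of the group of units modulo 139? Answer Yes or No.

No

φ(139) = 139 − 1 = 138 = 2 · 3 · 23.
82 is a primitive root mod 139 iff 82^(φ(139)/q) ≢ 1 for every prime q | φ(139), i.e. q ∈ {2, 3, 23}.
82^69 ≡ 138 (mod 139)  [q = 2: ≢ 1 ✓]
82^46 ≡ 1 (mod 139)  [q = 3: ≡ 1 ✗]
82^6 ≡ 79 (mod 139)  [q = 23: ≢ 1 ✓]
The check at q = 3 fails, so 82 generates a proper subgroup.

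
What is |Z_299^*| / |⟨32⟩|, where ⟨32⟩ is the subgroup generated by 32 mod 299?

2

Since 32 ∈ (Z/299Z)^×, its order divides φ(299) = φ(13·23) = (13−1)·(23−1) = 12·22 = 264 = 2^3 · 3 · 11.
Divisors of 264: 1, 2, 3, 4, 6, 8, 11, 12, 22, 24, 33, 44, 66, 88, 132, 264.
Compute 32^d (mod 299) for the divisors d until we hit 1:
32^1 ≡ 32 (mod 299)
32^2 ≡ 127 (mod 299)
32^3 ≡ 177 (mod 299)
32^4 ≡ 282 (mod 299)
32^6 ≡ 233 (mod 299)
32^8 ≡ 289 (mod 299)
32^11 ≡ 24 (mod 299)
32^12 ≡ 170 (mod 299)
32^22 ≡ 277 (mod 299)
32^24 ≡ 196 (mod 299)
32^33 ≡ 70 (mod 299)
32^44 ≡ 185 (mod 299)
32^66 ≡ 116 (mod 299)
32^88 ≡ 139 (mod 299)
32^132 ≡ 1 (mod 299) ✓
The order of 32 is 132, so the subgroup it generates has 132 elements.
[(Z/299Z)^× : ⟨32⟩] = 264/132 = 2.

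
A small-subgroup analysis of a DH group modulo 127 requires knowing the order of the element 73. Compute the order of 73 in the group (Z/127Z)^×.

Since 73 ∈ (Z/127Z)^×, its order divides φ(127) = 127 − 1 = 126 = 2 · 3^2 · 7.
Divisors of 126: 1, 2, 3, 6, 7, 9, 14, 18, 21, 42, 63, 126.
Test each divisor d:
73^1 ≡ 73
73^2 ≡ 122
73^3 ≡ 16
73^6 ≡ 2
73^7 ≡ 19
73^9 ≡ 32
73^14 ≡ 107
73^18 ≡ 8
73^21 ≡ 1
So ord_127(73) = 21.

21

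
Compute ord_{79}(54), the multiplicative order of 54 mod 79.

ord(54) | φ(79) = 79 − 1 = 78 = 2 · 3 · 13.
Divisors of 78: 1, 2, 3, 6, 13, 26, 39, 78.
Check 54^d mod 79 for each divisor in increasing order:
54^1 ≡ 54 (mod 79)
54^2 ≡ 72 (mod 79)
54^3 ≡ 17 (mod 79)
54^6 ≡ 52 (mod 79)
54^13 ≡ 24 (mod 79)
54^26 ≡ 23 (mod 79)
54^39 ≡ 78 (mod 79)
54^78 ≡ 1 (mod 79) ✓
Therefore the multiplicative order of 54 modulo 79 is 78.

78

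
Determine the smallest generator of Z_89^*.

φ(89) = 89 − 1 = 88 = 2^3 · 11.
g is a primitive root iff g^(88/q) ≢ 1 (mod 89) for each prime q ∈ {2, 11}.
g = 2: 2^44 ≡ 1 — hits 1, so not a primitive root.
g = 3: 3^44 ≡ 88; 3^8 ≡ 64 — none is 1, so 3 is a primitive root.
Hence the least primitive root of 89 is 3.

3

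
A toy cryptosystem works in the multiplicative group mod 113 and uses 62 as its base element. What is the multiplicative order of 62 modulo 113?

56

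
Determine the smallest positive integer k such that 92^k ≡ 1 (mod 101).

By Lagrange's theorem, ord_101(92) divides φ(101) = 101 − 1 = 100 = 2^2 · 5^2.
Divisors of 100: 1, 2, 4, 5, 10, 20, 25, 50, 100.
Evaluate successive powers at the divisors of 100:
92^1 ≡ 92 (mod 101)
92^2 ≡ 81 (mod 101)
92^4 ≡ 97 (mod 101)
92^5 ≡ 36 (mod 101)
92^10 ≡ 84 (mod 101)
92^20 ≡ 87 (mod 101)
92^25 ≡ 1 (mod 101) ✓
So ord_101(92) = 25.

25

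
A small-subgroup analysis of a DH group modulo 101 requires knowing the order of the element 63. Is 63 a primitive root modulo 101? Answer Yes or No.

φ(101) = 101 − 1 = 100 = 2^2 · 5^2.
63 is a primitive root mod 101 iff 63^(φ(101)/q) ≢ 1 for every prime q | φ(101), i.e. q ∈ {2, 5}.
63^50 ≡ 100 (mod 101)  [q = 2: ≢ 1 ✓]
63^20 ≡ 36 (mod 101)  [q = 5: ≢ 1 ✓]
None equal 1, so ord_101(63) = 100: 63 is a primitive root.

Yes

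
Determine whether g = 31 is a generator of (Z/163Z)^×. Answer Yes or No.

φ(163) = 163 − 1 = 162 = 2 · 3^4.
It suffices to check that the order of 31 is not a proper divisor of 162: compute 31^(162/q) for q ∈ {2, 3}.
31^81 ≡ 162 (mod 163)  [q = 2: ≢ 1 ✓]
31^54 ≡ 1 (mod 163)  [q = 3: ≡ 1 ✗]
The check at q = 3 fails, so 31 generates a proper subgroup.

No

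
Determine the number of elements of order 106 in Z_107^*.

52

φ(107) = 107 − 1 = 106 = 2 · 53.
In a cyclic group of order 106, there are φ(d) elements of order d for each divisor d of 106, and zero for non-divisors.
106 = 2 · 53 divides 106, and φ(106) = 52.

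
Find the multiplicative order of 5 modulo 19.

ord(5) | φ(19) = 19 − 1 = 18 = 2 · 3^2.
Divisors of 18: 1, 2, 3, 6, 9, 18.
Evaluate successive powers at the divisors of 18:
5^1 ≡ 5
5^2 ≡ 6
5^3 ≡ 11
5^6 ≡ 7
5^9 ≡ 1
So ord_19(5) = 9.

9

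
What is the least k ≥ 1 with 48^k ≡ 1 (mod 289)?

ord(48) | φ(289) = φ(17^2) = 17·(17−1) = 272 = 2^4 · 17.
Divisors of 272: 1, 2, 4, 8, 16, 17, 34, 68, 136, 272.
Test each divisor d:
48^1 ≡ 48 (mod 289)
48^2 ≡ 281 (mod 289)
48^4 ≡ 64 (mod 289)
48^8 ≡ 50 (mod 289)
48^16 ≡ 188 (mod 289)
48^17 ≡ 65 (mod 289)
48^34 ≡ 179 (mod 289)
48^68 ≡ 251 (mod 289)
48^136 ≡ 288 (mod 289)
48^272 ≡ 1 (mod 289) ✓
Hence ord(48) = 272.

272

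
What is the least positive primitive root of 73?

5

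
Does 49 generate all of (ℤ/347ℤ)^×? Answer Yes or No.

φ(347) = 347 − 1 = 346 = 2 · 173.
It suffices to check that the order of 49 is not a proper divisor of 346: compute 49^(346/q) for q ∈ {2, 173}.
49^173 ≡ 1 (mod 347)  [q = 2: ≡ 1 ✗]
49^2 ≡ 319 (mod 347)  [q = 173: ≢ 1 ✓]
Since 49^173 ≡ 1, the order of 49 divides 173 < 346, so 49 is not a primitive root.

No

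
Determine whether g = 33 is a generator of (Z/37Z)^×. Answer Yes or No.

No

φ(37) = 37 − 1 = 36 = 2^2 · 3^2.
An element g generates (Z/37Z)^× iff g^(36/q) ≢ 1 (mod 37) for each prime q ∈ {2, 3}.
33^18 ≡ 1 (mod 37)  [q = 2: ≡ 1 ✗]
33^12 ≡ 10 (mod 37)  [q = 3: ≢ 1 ✓]
33^18 ≡ 1 shows ord(33) | 18, strictly less than φ(37); not a primitive root.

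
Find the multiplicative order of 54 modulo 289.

272

Since 54 ∈ (Z/289Z)^×, its order divides φ(289) = φ(17^2) = 17·(17−1) = 272 = 2^4 · 17.
Divisors of 272: 1, 2, 4, 8, 16, 17, 34, 68, 136, 272.
Check 54^d mod 289 for each divisor in increasing order:
54^1 ≡ 54 (mod 289)
54^2 ≡ 26 (mod 289)
54^4 ≡ 98 (mod 289)
54^8 ≡ 67 (mod 289)
54^16 ≡ 154 (mod 289)
54^17 ≡ 224 (mod 289)
54^34 ≡ 179 (mod 289)
54^68 ≡ 251 (mod 289)
54^136 ≡ 288 (mod 289)
54^272 ≡ 1 (mod 289) ✓
Therefore the multiplicative order of 54 modulo 289 is 272.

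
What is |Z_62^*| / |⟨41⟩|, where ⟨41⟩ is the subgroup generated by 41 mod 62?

2

The order of 41 must divide φ(62) = φ(2)·φ(31) = 1·30 = 30 = 2 · 3 · 5.
Divisors of 30: 1, 2, 3, 5, 6, 10, 15, 30.
Evaluate successive powers at the divisors of 30:
41^1 ≡ 41 (mod 62)
41^2 ≡ 7 (mod 62)
41^3 ≡ 39 (mod 62)
41^5 ≡ 25 (mod 62)
41^6 ≡ 33 (mod 62)
41^10 ≡ 5 (mod 62)
41^15 ≡ 1 (mod 62) ✓
Thus |⟨41⟩| = ord(41) = 15.
Index = |(Z/62Z)^×| / |⟨41⟩| = 30 / 15 = 2.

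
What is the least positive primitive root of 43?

φ(43) = 43 − 1 = 42 = 2 · 3 · 7.
g is a primitive root iff g^(42/q) ≢ 1 (mod 43) for each prime q ∈ {2, 3, 7}.
g = 2: 2^21 ≡ 42; 2^14 ≡ 1 — hits 1, so not a primitive root.
g = 3: 3^21 ≡ 42; 3^14 ≡ 36; 3^6 ≡ 41 — none is 1, so 3 is a primitive root.
The smallest primitive root modulo 43 is 3.

3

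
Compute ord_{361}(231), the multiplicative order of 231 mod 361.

342

By Lagrange's theorem, ord_361(231) divides φ(361) = φ(19^2) = 19·(19−1) = 342 = 2 · 3^2 · 19.
Divisors of 342: 1, 2, 3, 6, 9, 18, 19, 38, 57, 114, 171, 342.
Check 231^d mod 361 for each divisor in increasing order:
231^1 ≡ 231 (mod 361)
231^2 ≡ 294 (mod 361)
231^3 ≡ 46 (mod 361)
231^6 ≡ 311 (mod 361)
231^9 ≡ 227 (mod 361)
231^18 ≡ 267 (mod 361)
231^19 ≡ 307 (mod 361)
231^38 ≡ 28 (mod 361)
231^57 ≡ 293 (mod 361)
231^114 ≡ 292 (mod 361)
231^171 ≡ 360 (mod 361)
231^342 ≡ 1 (mod 361) ✓
Hence ord(231) = 342.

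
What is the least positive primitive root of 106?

3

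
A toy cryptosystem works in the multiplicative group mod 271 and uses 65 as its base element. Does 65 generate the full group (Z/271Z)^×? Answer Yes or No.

No

φ(271) = 271 − 1 = 270 = 2 · 3^3 · 5.
An element g generates (Z/271Z)^× iff g^(270/q) ≢ 1 (mod 271) for each prime q ∈ {2, 3, 5}.
65^135 ≡ 270 (mod 271)  [q = 2: ≢ 1 ✓]
65^90 ≡ 28 (mod 271)  [q = 3: ≢ 1 ✓]
65^54 ≡ 1 (mod 271)  [q = 5: ≡ 1 ✗]
Since 65^54 ≡ 1, the order of 65 divides 54 < 270, so 65 is not a primitive root.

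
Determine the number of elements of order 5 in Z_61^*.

4

φ(61) = 61 − 1 = 60 = 2^2 · 3 · 5.
In a cyclic group of order 60, there are φ(d) elements of order d for each divisor d of 60, and zero for non-divisors.
5 | 60, and φ(5) = 5 − 1 = 4.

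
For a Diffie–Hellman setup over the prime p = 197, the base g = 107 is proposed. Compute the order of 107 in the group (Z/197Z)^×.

The order of 107 must divide φ(197) = 197 − 1 = 196 = 2^2 · 7^2.
Divisors of 196: 1, 2, 4, 7, 14, 28, 49, 98, 196.
Test each divisor d:
107^1 ≡ 107
107^2 ≡ 23
107^4 ≡ 135
107^7 ≡ 93
107^14 ≡ 178
107^28 ≡ 164
107^49 ≡ 196
107^98 ≡ 1
Hence ord(107) = 98.

98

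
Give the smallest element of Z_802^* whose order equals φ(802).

3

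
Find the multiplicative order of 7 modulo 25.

ord(7) | φ(25) = φ(5^2) = 5·(5−1) = 20 = 2^2 · 5.
Divisors of 20: 1, 2, 4, 5, 10, 20.
Evaluate successive powers at the divisors of 20:
7^1 ≡ 7
7^2 ≡ 24
7^4 ≡ 1
So ord_25(7) = 4.

4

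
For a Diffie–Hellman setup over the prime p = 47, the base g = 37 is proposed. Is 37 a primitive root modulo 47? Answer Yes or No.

φ(47) = 47 − 1 = 46 = 2 · 23.
Test 37^(46/q) mod 47 for each prime factor q of 46:
37^23 ≡ 1 (mod 47)  [q = 2: ≡ 1 ✗]
37^2 ≡ 6 (mod 47)  [q = 23: ≢ 1 ✓]
The check at q = 2 fails, so 37 generates a proper subgroup.

No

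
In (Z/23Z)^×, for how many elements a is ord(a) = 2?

1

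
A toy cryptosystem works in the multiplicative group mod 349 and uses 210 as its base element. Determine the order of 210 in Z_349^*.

29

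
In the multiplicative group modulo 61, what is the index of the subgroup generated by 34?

12

By Lagrange's theorem, ord_61(34) divides φ(61) = 61 − 1 = 60 = 2^2 · 3 · 5.
Divisors of 60: 1, 2, 3, 4, 5, 6, 10, 12, 15, 20, 30, 60.
Evaluate successive powers at the divisors of 60:
34^1 ≡ 34 (mod 61)
34^2 ≡ 58 (mod 61)
34^3 ≡ 20 (mod 61)
34^4 ≡ 9 (mod 61)
34^5 ≡ 1 (mod 61) ✓
The order of 34 is 5, so the subgroup it generates has 5 elements.
Index = |(Z/61Z)^×| / |⟨34⟩| = 60 / 5 = 12.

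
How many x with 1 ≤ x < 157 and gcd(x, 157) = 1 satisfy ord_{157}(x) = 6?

2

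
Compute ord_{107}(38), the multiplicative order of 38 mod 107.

106

The order of 38 must divide φ(107) = 107 − 1 = 106 = 2 · 53.
Divisors of 106: 1, 2, 53, 106.
Compute 38^d (mod 107) for the divisors d until we hit 1:
38^1 ≡ 38
38^2 ≡ 53
38^53 ≡ 106
38^106 ≡ 1
Therefore the multiplicative order of 38 modulo 107 is 106.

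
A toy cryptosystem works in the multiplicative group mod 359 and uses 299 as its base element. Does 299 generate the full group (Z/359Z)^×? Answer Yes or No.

Yes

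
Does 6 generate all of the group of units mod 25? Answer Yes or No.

No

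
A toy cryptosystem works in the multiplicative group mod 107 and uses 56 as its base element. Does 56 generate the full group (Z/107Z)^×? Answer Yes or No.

φ(107) = 107 − 1 = 106 = 2 · 53.
An element g generates (Z/107Z)^× iff g^(106/q) ≢ 1 (mod 107) for each prime q ∈ {2, 53}.
56^53 ≡ 1 (mod 107)  [q = 2: ≡ 1 ✗]
56^2 ≡ 33 (mod 107)  [q = 53: ≢ 1 ✓]
The check at q = 2 fails, so 56 generates a proper subgroup.

No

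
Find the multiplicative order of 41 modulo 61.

10

By Lagrange's theorem, ord_61(41) divides φ(61) = 61 − 1 = 60 = 2^2 · 3 · 5.
Divisors of 60: 1, 2, 3, 4, 5, 6, 10, 12, 15, 20, 30, 60.
Compute 41^d (mod 61) for the divisors d until we hit 1:
41^1 ≡ 41 (mod 61)
41^2 ≡ 34 (mod 61)
41^3 ≡ 52 (mod 61)
41^4 ≡ 58 (mod 61)
41^5 ≡ 60 (mod 61)
41^6 ≡ 20 (mod 61)
41^10 ≡ 1 (mod 61) ✓
Therefore the multiplicative order of 41 modulo 61 is 10.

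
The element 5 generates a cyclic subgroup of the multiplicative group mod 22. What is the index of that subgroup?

Since 5 ∈ (Z/22Z)^×, its order divides φ(22) = φ(2)·φ(11) = 1·10 = 10 = 2 · 5.
Divisors of 10: 1, 2, 5, 10.
Evaluate successive powers at the divisors of 10:
5^1 ≡ 5
5^2 ≡ 3
5^5 ≡ 1
So ord_22(5) = 5, hence |⟨5⟩| = 5.
The index is φ(22) / ord(5) = 10 / 5 = 2.

2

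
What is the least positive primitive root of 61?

2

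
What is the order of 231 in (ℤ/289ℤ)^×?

272

Since 231 ∈ (Z/289Z)^×, its order divides φ(289) = φ(17^2) = 17·(17−1) = 272 = 2^4 · 17.
Divisors of 272: 1, 2, 4, 8, 16, 17, 34, 68, 136, 272.
Compute 231^d (mod 289) for the divisors d until we hit 1:
231^1 ≡ 231 (mod 289)
231^2 ≡ 185 (mod 289)
231^4 ≡ 123 (mod 289)
231^8 ≡ 101 (mod 289)
231^16 ≡ 86 (mod 289)
231^17 ≡ 214 (mod 289)
231^34 ≡ 134 (mod 289)
231^68 ≡ 38 (mod 289)
231^136 ≡ 288 (mod 289)
231^272 ≡ 1 (mod 289) ✓
The smallest such exponent is 272, so the order of 231 is 272.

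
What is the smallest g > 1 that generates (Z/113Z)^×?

3

φ(113) = 113 − 1 = 112 = 2^4 · 7.
g is a primitive root iff g^(112/q) ≢ 1 (mod 113) for each prime q ∈ {2, 7}.
g = 2: 2^56 ≡ 1 — hits 1, so not a primitive root.
g = 3: 3^56 ≡ 112; 3^16 ≡ 49 — none is 1, so 3 is a primitive root.
So 3 is the smallest generator of (Z/113Z)^×.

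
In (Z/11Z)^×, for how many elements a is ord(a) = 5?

4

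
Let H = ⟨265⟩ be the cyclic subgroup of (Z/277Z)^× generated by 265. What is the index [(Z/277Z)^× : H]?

By Lagrange's theorem, ord_277(265) divides φ(277) = 277 − 1 = 276 = 2^2 · 3 · 23.
Divisors of 276: 1, 2, 3, 4, 6, 12, 23, 46, 69, 92, 138, 276.
Test each divisor d:
265^1 ≡ 265 (mod 277)
265^2 ≡ 144 (mod 277)
265^3 ≡ 211 (mod 277)
265^4 ≡ 238 (mod 277)
265^6 ≡ 201 (mod 277)
265^12 ≡ 236 (mod 277)
265^23 ≡ 160 (mod 277)
265^46 ≡ 116 (mod 277)
265^69 ≡ 1 (mod 277) ✓
The order of 265 is 69, so the subgroup it generates has 69 elements.
Index = |(Z/277Z)^×| / |⟨265⟩| = 276 / 69 = 4.

4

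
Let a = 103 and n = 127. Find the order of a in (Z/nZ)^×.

9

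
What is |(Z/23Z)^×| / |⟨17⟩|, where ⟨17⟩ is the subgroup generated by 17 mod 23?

The order of 17 must divide φ(23) = 23 − 1 = 22 = 2 · 11.
Divisors of 22: 1, 2, 11, 22.
Check 17^d mod 23 for each divisor in increasing order:
17^1 ≡ 17 (mod 23)
17^2 ≡ 13 (mod 23)
17^11 ≡ 22 (mod 23)
17^22 ≡ 1 (mod 23) ✓
Thus |⟨17⟩| = ord(17) = 22.
The index is φ(23) / ord(17) = 22 / 22 = 1.

1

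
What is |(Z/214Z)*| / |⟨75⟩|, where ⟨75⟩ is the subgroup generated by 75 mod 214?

2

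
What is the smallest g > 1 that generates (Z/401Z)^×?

3

φ(401) = 401 − 1 = 400 = 2^4 · 5^2.
g is a primitive root iff g^(400/q) ≢ 1 (mod 401) for each prime q ∈ {2, 5}.
g = 2: 2^200 ≡ 1 — hits 1, so not a primitive root.
g = 3: 3^200 ≡ 400; 3^80 ≡ 72 — none is 1, so 3 is a primitive root.
So 3 is the smallest generator of (Z/401Z)^×.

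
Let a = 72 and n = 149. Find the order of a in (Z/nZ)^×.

148

By Lagrange's theorem, ord_149(72) divides φ(149) = 149 − 1 = 148 = 2^2 · 37.
Divisors of 148: 1, 2, 4, 37, 74, 148.
Compute 72^d (mod 149) for the divisors d until we hit 1:
72^1 ≡ 72 (mod 149)
72^2 ≡ 118 (mod 149)
72^4 ≡ 67 (mod 149)
72^37 ≡ 105 (mod 149)
72^74 ≡ 148 (mod 149)
72^148 ≡ 1 (mod 149) ✓
So ord_149(72) = 148.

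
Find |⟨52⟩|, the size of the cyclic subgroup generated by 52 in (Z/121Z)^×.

110

Since 52 ∈ (Z/121Z)^×, its order divides φ(121) = φ(11^2) = 11·(11−1) = 110 = 2 · 5 · 11.
Divisors of 110: 1, 2, 5, 10, 11, 22, 55, 110.
Compute 52^d (mod 121) for the divisors d until we hit 1:
52^1 ≡ 52 (mod 121)
52^2 ≡ 42 (mod 121)
52^5 ≡ 10 (mod 121)
52^10 ≡ 100 (mod 121)
52^11 ≡ 118 (mod 121)
52^22 ≡ 9 (mod 121)
52^55 ≡ 120 (mod 121)
52^110 ≡ 1 (mod 121) ✓
So ord_121(52) = 110.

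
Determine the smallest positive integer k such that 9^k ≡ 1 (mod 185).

The order of 9 must divide φ(185) = φ(5·37) = (5−1)·(37−1) = 4·36 = 144 = 2^4 · 3^2.
Divisors of 144: 1, 2, 3, 4, 6, 8, 9, 12, 16, 18, 24, 36, 48, 72, 144.
Test each divisor d:
9^1 ≡ 9
9^2 ≡ 81
9^3 ≡ 174
9^4 ≡ 86
9^6 ≡ 121
9^8 ≡ 181
9^9 ≡ 149
9^12 ≡ 26
9^16 ≡ 16
9^18 ≡ 1
Therefore the multiplicative order of 9 modulo 185 is 18.

18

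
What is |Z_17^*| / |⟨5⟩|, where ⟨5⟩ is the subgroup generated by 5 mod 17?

1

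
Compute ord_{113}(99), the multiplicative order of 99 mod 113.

28

ord(99) | φ(113) = 113 − 1 = 112 = 2^4 · 7.
Divisors of 112: 1, 2, 4, 7, 8, 14, 16, 28, 56, 112.
Check 99^d mod 113 for each divisor in increasing order:
99^1 ≡ 99 (mod 113)
99^2 ≡ 83 (mod 113)
99^4 ≡ 109 (mod 113)
99^7 ≡ 15 (mod 113)
99^8 ≡ 16 (mod 113)
99^14 ≡ 112 (mod 113)
99^16 ≡ 30 (mod 113)
99^28 ≡ 1 (mod 113) ✓
The smallest such exponent is 28, so the order of 99 is 28.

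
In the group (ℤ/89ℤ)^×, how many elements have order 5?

φ(89) = 89 − 1 = 88 = 2^3 · 11.
Since (Z/89Z)^× is cyclic of order 88, the number of elements of order d is φ(d) when d | 88 and 0 otherwise.
Here 88 is not a multiple of 5, so there are no elements of order 5.

0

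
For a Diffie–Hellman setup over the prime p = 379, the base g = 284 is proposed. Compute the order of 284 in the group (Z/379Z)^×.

378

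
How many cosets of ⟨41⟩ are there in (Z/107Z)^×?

2

ord(41) | φ(107) = 107 − 1 = 106 = 2 · 53.
Divisors of 106: 1, 2, 53, 106.
Test each divisor d:
41^1 ≡ 41 (mod 107)
41^2 ≡ 76 (mod 107)
41^53 ≡ 1 (mod 107) ✓
The order of 41 is 53, so the subgroup it generates has 53 elements.
The index is φ(107) / ord(41) = 106 / 53 = 2.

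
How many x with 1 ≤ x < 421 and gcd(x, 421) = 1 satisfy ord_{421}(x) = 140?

48

φ(421) = 421 − 1 = 420 = 2^2 · 3 · 5 · 7.
Since (Z/421Z)^× is cyclic of order 420, the number of elements of order d is φ(d) when d | 420 and 0 otherwise.
140 = 2^2 · 5 · 7 divides 420, and φ(140) = 48.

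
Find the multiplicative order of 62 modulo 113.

Since 62 ∈ (Z/113Z)^×, its order divides φ(113) = 113 − 1 = 112 = 2^4 · 7.
Divisors of 112: 1, 2, 4, 7, 8, 14, 16, 28, 56, 112.
Evaluate successive powers at the divisors of 112:
62^1 ≡ 62
62^2 ≡ 2
62^4 ≡ 4
62^7 ≡ 44
62^8 ≡ 16
62^14 ≡ 15
62^16 ≡ 30
62^28 ≡ 112
62^56 ≡ 1
Hence ord(62) = 56.

56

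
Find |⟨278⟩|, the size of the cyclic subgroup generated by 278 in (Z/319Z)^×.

ord(278) | φ(319) = φ(11·29) = (11−1)·(29−1) = 10·28 = 280 = 2^3 · 5 · 7.
Divisors of 280: 1, 2, 4, 5, 7, 8, 10, 14, 20, 28, 35, 40, 56, 70, 140, 280.
Compute 278^d (mod 319) for the divisors d until we hit 1:
278^1 ≡ 278
278^2 ≡ 86
278^4 ≡ 59
278^5 ≡ 133
278^7 ≡ 273
278^8 ≡ 291
278^10 ≡ 144
278^14 ≡ 202
278^20 ≡ 1
The smallest such exponent is 20, so the order of 278 is 20.

20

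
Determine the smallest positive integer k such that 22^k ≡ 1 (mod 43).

14

The order of 22 must divide φ(43) = 43 − 1 = 42 = 2 · 3 · 7.
Divisors of 42: 1, 2, 3, 6, 7, 14, 21, 42.
Evaluate successive powers at the divisors of 42:
22^1 ≡ 22
22^2 ≡ 11
22^3 ≡ 27
22^6 ≡ 41
22^7 ≡ 42
22^14 ≡ 1
Therefore the multiplicative order of 22 modulo 43 is 14.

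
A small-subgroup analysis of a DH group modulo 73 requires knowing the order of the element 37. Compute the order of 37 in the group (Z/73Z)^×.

9

By Lagrange's theorem, ord_73(37) divides φ(73) = 73 − 1 = 72 = 2^3 · 3^2.
Divisors of 72: 1, 2, 3, 4, 6, 8, 9, 12, 18, 24, 36, 72.
Test each divisor d:
37^1 ≡ 37
37^2 ≡ 55
37^3 ≡ 64
37^4 ≡ 32
37^6 ≡ 8
37^8 ≡ 2
37^9 ≡ 1
The smallest such exponent is 9, so the order of 37 is 9.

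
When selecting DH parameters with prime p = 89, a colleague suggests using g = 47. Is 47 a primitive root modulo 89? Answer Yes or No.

φ(89) = 89 − 1 = 88 = 2^3 · 11.
47 is a primitive root mod 89 iff 47^(φ(89)/q) ≢ 1 for every prime q | φ(89), i.e. q ∈ {2, 11}.
47^44 ≡ 1 (mod 89)  [q = 2: ≡ 1 ✗]
47^8 ≡ 32 (mod 89)  [q = 11: ≢ 1 ✓]
Since 47^44 ≡ 1, the order of 47 divides 44 < 88, so 47 is not a primitive root.

No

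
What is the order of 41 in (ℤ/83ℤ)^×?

41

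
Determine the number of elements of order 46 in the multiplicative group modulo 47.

22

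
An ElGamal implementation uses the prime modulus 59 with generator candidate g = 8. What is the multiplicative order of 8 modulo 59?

ord(8) | φ(59) = 59 − 1 = 58 = 2 · 29.
Divisors of 58: 1, 2, 29, 58.
Test each divisor d:
8^1 ≡ 8 (mod 59)
8^2 ≡ 5 (mod 59)
8^29 ≡ 58 (mod 59)
8^58 ≡ 1 (mod 59) ✓
Therefore the multiplicative order of 8 modulo 59 is 58.

58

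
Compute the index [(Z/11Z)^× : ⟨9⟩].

ord(9) | φ(11) = 11 − 1 = 10 = 2 · 5.
Divisors of 10: 1, 2, 5, 10.
Compute 9^d (mod 11) for the divisors d until we hit 1:
9^1 ≡ 9 (mod 11)
9^2 ≡ 4 (mod 11)
9^5 ≡ 1 (mod 11) ✓
The order of 9 is 5, so the subgroup it generates has 5 elements.
Index = |(Z/11Z)^×| / |⟨9⟩| = 10 / 5 = 2.

2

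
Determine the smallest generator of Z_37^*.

2

φ(37) = 37 − 1 = 36 = 2^2 · 3^2.
Test candidates g = 2, 3, … against the prime factors q ∈ {2, 3} of φ(37): g is a generator iff g^(36/q) ≢ 1 for every such q.
g = 2: 2^18 ≡ 36; 2^12 ≡ 26 — none is 1, so 2 is a primitive root.
Hence the least primitive root of 37 is 2.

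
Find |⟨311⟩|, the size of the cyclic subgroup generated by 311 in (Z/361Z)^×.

57

ord(311) | φ(361) = φ(19^2) = 19·(19−1) = 342 = 2 · 3^2 · 19.
Divisors of 342: 1, 2, 3, 6, 9, 18, 19, 38, 57, 114, 171, 342.
Test each divisor d:
311^1 ≡ 311
311^2 ≡ 334
311^3 ≡ 267
311^6 ≡ 172
311^9 ≡ 77
311^18 ≡ 153
311^19 ≡ 292
311^38 ≡ 68
311^57 ≡ 1
Hence ord(311) = 57.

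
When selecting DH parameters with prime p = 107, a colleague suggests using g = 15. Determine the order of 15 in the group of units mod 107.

106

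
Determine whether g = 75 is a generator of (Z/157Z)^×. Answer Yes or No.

No

φ(157) = 157 − 1 = 156 = 2^2 · 3 · 13.
75 is a primitive root mod 157 iff 75^(φ(157)/q) ≢ 1 for every prime q | φ(157), i.e. q ∈ {2, 3, 13}.
75^78 ≡ 1 (mod 157)  [q = 2: ≡ 1 ✗]
75^52 ≡ 1 (mod 157)  [q = 3: ≡ 1 ✗]
75^12 ≡ 67 (mod 157)  [q = 13: ≢ 1 ✓]
75^78 ≡ 1 shows ord(75) | 78, strictly less than φ(157); not a primitive root.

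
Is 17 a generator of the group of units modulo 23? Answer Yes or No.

Yes

φ(23) = 23 − 1 = 22 = 2 · 11.
Test 17^(22/q) mod 23 for each prime factor q of 22:
17^11 ≡ 22 (mod 23)  [q = 2: ≢ 1 ✓]
17^2 ≡ 13 (mod 23)  [q = 11: ≢ 1 ✓]
None equal 1, so ord_23(17) = 22: 17 is a primitive root.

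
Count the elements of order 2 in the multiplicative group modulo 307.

φ(307) = 307 − 1 = 306 = 2 · 3^2 · 17.
Since (Z/307Z)^× is cyclic of order 306, the number of elements of order d is φ(d) when d | 306 and 0 otherwise.
2 | 306, and φ(2) = 2 − 1 = 1.

1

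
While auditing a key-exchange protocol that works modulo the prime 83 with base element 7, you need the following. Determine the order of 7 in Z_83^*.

41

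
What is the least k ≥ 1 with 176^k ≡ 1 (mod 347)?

173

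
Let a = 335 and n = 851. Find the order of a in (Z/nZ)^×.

396

By Lagrange's theorem, ord_851(335) divides φ(851) = φ(23·37) = (23−1)·(37−1) = 22·36 = 792 = 2^3 · 3^2 · 11.
Divisors of 792: 1, 2, 3, 4, 6, 8, 9, 11, 12, 18, 22, 24, 33, 36, 44, 66, 72, 88, 99, 132, 198, 264, 396, 792.
Evaluate successive powers at the divisors of 792:
335^1 ≡ 335 (mod 851)
335^2 ≡ 744 (mod 851)
335^3 ≡ 748 (mod 851)
335^4 ≡ 386 (mod 851)
335^6 ≡ 397 (mod 851)
335^8 ≡ 71 (mod 851)
335^9 ≡ 808 (mod 851)
335^11 ≡ 346 (mod 851)
335^12 ≡ 174 (mod 851)
335^18 ≡ 147 (mod 851)
335^22 ≡ 576 (mod 851)
335^24 ≡ 491 (mod 851)
335^33 ≡ 162 (mod 851)
335^36 ≡ 334 (mod 851)
335^44 ≡ 737 (mod 851)
335^66 ≡ 714 (mod 851)
335^72 ≡ 75 (mod 851)
335^88 ≡ 231 (mod 851)
335^99 ≡ 783 (mod 851)
335^132 ≡ 47 (mod 851)
335^198 ≡ 369 (mod 851)
335^264 ≡ 507 (mod 851)
335^396 ≡ 1 (mod 851) ✓
Hence ord(335) = 396.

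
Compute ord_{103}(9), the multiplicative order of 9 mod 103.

By Lagrange's theorem, ord_103(9) divides φ(103) = 103 − 1 = 102 = 2 · 3 · 17.
Divisors of 102: 1, 2, 3, 6, 17, 34, 51, 102.
Test each divisor d:
9^1 ≡ 9 (mod 103)
9^2 ≡ 81 (mod 103)
9^3 ≡ 8 (mod 103)
9^6 ≡ 64 (mod 103)
9^17 ≡ 1 (mod 103) ✓
Therefore the multiplicative order of 9 modulo 103 is 17.

17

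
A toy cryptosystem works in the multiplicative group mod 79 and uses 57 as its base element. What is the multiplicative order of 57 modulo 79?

26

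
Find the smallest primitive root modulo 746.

5

φ(746) = φ(2)·φ(373) = 1·372 = 372 = 2^2 · 3 · 31.
g is a primitive root iff g^(372/q) ≢ 1 (mod 746) for each prime q ∈ {2, 3, 31}.
g = 2: gcd(2, 746) = 2 > 1, not a unit — skip.
g = 3: 3^186 ≡ 1 — hits 1, so not a primitive root.
g = 4: gcd(4, 746) = 2 > 1, not a unit — skip.
g = 5: 5^186 ≡ 745; 5^124 ≡ 657; 5^12 ≡ 189 — none is 1, so 5 is a primitive root.
The smallest primitive root modulo 746 is 5.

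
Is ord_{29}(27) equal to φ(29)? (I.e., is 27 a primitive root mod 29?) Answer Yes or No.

Yes

φ(29) = 29 − 1 = 28 = 2^2 · 7.
27 is a primitive root mod 29 iff 27^(φ(29)/q) ≢ 1 for every prime q | φ(29), i.e. q ∈ {2, 7}.
27^14 ≡ 28 (mod 29)  [q = 2: ≢ 1 ✓]
27^4 ≡ 16 (mod 29)  [q = 7: ≢ 1 ✓]
All checks pass, so 27 has order 28 and is a primitive root modulo 29.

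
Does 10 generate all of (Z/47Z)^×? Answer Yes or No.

φ(47) = 47 − 1 = 46 = 2 · 23.
Test 10^(46/q) mod 47 for each prime factor q of 46:
10^23 ≡ 46 (mod 47)  [q = 2: ≢ 1 ✓]
10^2 ≡ 6 (mod 47)  [q = 23: ≢ 1 ✓]
None equal 1, so ord_47(10) = 46: 10 is a primitive root.

Yes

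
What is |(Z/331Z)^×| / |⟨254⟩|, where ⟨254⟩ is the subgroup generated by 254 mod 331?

1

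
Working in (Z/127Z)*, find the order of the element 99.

Since 99 ∈ (Z/127Z)^×, its order divides φ(127) = 127 − 1 = 126 = 2 · 3^2 · 7.
Divisors of 126: 1, 2, 3, 6, 7, 9, 14, 18, 21, 42, 63, 126.
Evaluate successive powers at the divisors of 126:
99^1 ≡ 99
99^2 ≡ 22
99^3 ≡ 19
99^6 ≡ 107
99^7 ≡ 52
99^9 ≡ 1
The smallest such exponent is 9, so the order of 99 is 9.

9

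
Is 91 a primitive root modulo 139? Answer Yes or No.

No

φ(139) = 139 − 1 = 138 = 2 · 3 · 23.
An element g generates (Z/139Z)^× iff g^(138/q) ≢ 1 (mod 139) for each prime q ∈ {2, 3, 23}.
91^69 ≡ 1 (mod 139)  [q = 2: ≡ 1 ✗]
91^46 ≡ 1 (mod 139)  [q = 3: ≡ 1 ✗]
91^6 ≡ 63 (mod 139)  [q = 23: ≢ 1 ✓]
Since 91^69 ≡ 1, the order of 91 divides 69 < 138, so 91 is not a primitive root.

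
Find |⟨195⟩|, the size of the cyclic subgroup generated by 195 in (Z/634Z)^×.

316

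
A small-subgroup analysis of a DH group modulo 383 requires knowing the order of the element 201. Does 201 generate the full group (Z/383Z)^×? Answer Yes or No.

φ(383) = 383 − 1 = 382 = 2 · 191.
201 is a primitive root mod 383 iff 201^(φ(383)/q) ≢ 1 for every prime q | φ(383), i.e. q ∈ {2, 191}.
201^191 ≡ 1 (mod 383)  [q = 2: ≡ 1 ✗]
201^2 ≡ 186 (mod 383)  [q = 191: ≢ 1 ✓]
Since 201^191 ≡ 1, the order of 201 divides 191 < 382, so 201 is not a primitive root.

No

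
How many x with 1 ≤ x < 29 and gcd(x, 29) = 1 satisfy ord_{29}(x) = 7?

6

φ(29) = 29 − 1 = 28 = 2^2 · 7.
In a cyclic group of order 28, there are φ(d) elements of order d for each divisor d of 28, and zero for non-divisors.
7 | 28, and φ(7) = 7 − 1 = 6.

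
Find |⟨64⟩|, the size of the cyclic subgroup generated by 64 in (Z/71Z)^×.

35

ord(64) | φ(71) = 71 − 1 = 70 = 2 · 5 · 7.
Divisors of 70: 1, 2, 5, 7, 10, 14, 35, 70.
Evaluate successive powers at the divisors of 70:
64^1 ≡ 64 (mod 71)
64^2 ≡ 49 (mod 71)
64^5 ≡ 20 (mod 71)
64^7 ≡ 57 (mod 71)
64^10 ≡ 45 (mod 71)
64^14 ≡ 54 (mod 71)
64^35 ≡ 1 (mod 71) ✓
Therefore the multiplicative order of 64 modulo 71 is 35.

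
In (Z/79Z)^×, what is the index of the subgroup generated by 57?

The order of 57 must divide φ(79) = 79 − 1 = 78 = 2 · 3 · 13.
Divisors of 78: 1, 2, 3, 6, 13, 26, 39, 78.
Test each divisor d:
57^1 ≡ 57
57^2 ≡ 10
57^3 ≡ 17
57^6 ≡ 52
57^13 ≡ 78
57^26 ≡ 1
So ord_79(57) = 26, hence |⟨57⟩| = 26.
Index = |(Z/79Z)^×| / |⟨57⟩| = 78 / 26 = 3.

3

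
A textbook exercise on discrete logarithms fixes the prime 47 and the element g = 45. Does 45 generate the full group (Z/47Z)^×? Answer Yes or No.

φ(47) = 47 − 1 = 46 = 2 · 23.
It suffices to check that the order of 45 is not a proper divisor of 46: compute 45^(46/q) for q ∈ {2, 23}.
45^23 ≡ 46 (mod 47)  [q = 2: ≢ 1 ✓]
45^2 ≡ 4 (mod 47)  [q = 23: ≢ 1 ✓]
All checks pass, so 45 has order 46 and is a primitive root modulo 47.

Yes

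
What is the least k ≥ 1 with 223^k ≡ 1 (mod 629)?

Since 223 ∈ (Z/629Z)^×, its order divides φ(629) = φ(17·37) = (17−1)·(37−1) = 16·36 = 576 = 2^6 · 3^2.
Divisors of 576: 1, 2, 3, 4, 6, 8, 9, 12, 16, 18, 24, 32, 36, 48, 64, 72, 96, 144, 192, 288, 576.
Evaluate successive powers at the divisors of 576:
223^1 ≡ 223 (mod 629)
223^2 ≡ 38 (mod 629)
223^3 ≡ 297 (mod 629)
223^4 ≡ 186 (mod 629)
223^6 ≡ 149 (mod 629)
223^8 ≡ 1 (mod 629) ✓
Therefore the multiplicative order of 223 modulo 629 is 8.

8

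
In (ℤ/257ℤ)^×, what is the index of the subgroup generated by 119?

1

Since 119 ∈ (Z/257Z)^×, its order divides φ(257) = 257 − 1 = 256 = 2^8.
Divisors of 256: 1, 2, 4, 8, 16, 32, 64, 128, 256.
Test each divisor d:
119^1 ≡ 119 (mod 257)
119^2 ≡ 26 (mod 257)
119^4 ≡ 162 (mod 257)
119^8 ≡ 30 (mod 257)
119^16 ≡ 129 (mod 257)
119^32 ≡ 193 (mod 257)
119^64 ≡ 241 (mod 257)
119^128 ≡ 256 (mod 257)
119^256 ≡ 1 (mod 257) ✓
Thus |⟨119⟩| = ord(119) = 256.
Index = |(Z/257Z)^×| / |⟨119⟩| = 256 / 256 = 1.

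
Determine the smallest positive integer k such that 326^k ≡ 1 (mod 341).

10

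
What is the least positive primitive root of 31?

3

φ(31) = 31 − 1 = 30 = 2 · 3 · 5.
Test candidates g = 2, 3, … against the prime factors q ∈ {2, 3, 5} of φ(31): g is a generator iff g^(30/q) ≢ 1 for every such q.
g = 2: 2^15 ≡ 1 — hits 1, so not a primitive root.
g = 3: 3^15 ≡ 30; 3^10 ≡ 25; 3^6 ≡ 16 — none is 1, so 3 is a primitive root.
The smallest primitive root modulo 31 is 3.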